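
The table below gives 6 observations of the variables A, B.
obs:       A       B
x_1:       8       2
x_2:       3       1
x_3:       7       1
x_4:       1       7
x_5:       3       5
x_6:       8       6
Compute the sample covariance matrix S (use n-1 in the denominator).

Step 1 — column means:
  mean(A) = (8 + 3 + 7 + 1 + 3 + 8) / 6 = 30/6 = 5
  mean(B) = (2 + 1 + 1 + 7 + 5 + 6) / 6 = 22/6 = 3.6667

Step 2 — sample covariance S[i,j] = (1/(n-1)) · Σ_k (x_{k,i} - mean_i) · (x_{k,j} - mean_j), with n-1 = 5.
  S[A,A] = ((3)·(3) + (-2)·(-2) + (2)·(2) + (-4)·(-4) + (-2)·(-2) + (3)·(3)) / 5 = 46/5 = 9.2
  S[A,B] = ((3)·(-1.6667) + (-2)·(-2.6667) + (2)·(-2.6667) + (-4)·(3.3333) + (-2)·(1.3333) + (3)·(2.3333)) / 5 = -14/5 = -2.8
  S[B,B] = ((-1.6667)·(-1.6667) + (-2.6667)·(-2.6667) + (-2.6667)·(-2.6667) + (3.3333)·(3.3333) + (1.3333)·(1.3333) + (2.3333)·(2.3333)) / 5 = 35.3333/5 = 7.0667

S is symmetric (S[j,i] = S[i,j]). Assembling:

S = [[9.2, -2.8],
 [-2.8, 7.0667]]


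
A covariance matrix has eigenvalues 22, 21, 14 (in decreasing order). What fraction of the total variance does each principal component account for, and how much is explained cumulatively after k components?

Step 1 — total variance = trace(Sigma) = Σ λ_i = 22 + 21 + 14 = 57.

Step 2 — fraction explained by component i = λ_i / Σ λ:
  PC1: 22/57 = 0.386
  PC2: 21/57 = 0.3684
  PC3: 14/57 = 0.2456

Step 3 — cumulative fraction after k components = (λ_1 + ... + λ_k) / Σ λ:
  k = 1: 22/57 = 0.386
  k = 2: (22 + 21)/57 = 43/57 = 0.7544
  k = 3: (22 + 21 + 14)/57 = 57/57 = 1

Summary (fraction, with percent):

explained: PC1 0.386 (38.6%), PC2 0.3684 (36.84%), PC3 0.2456 (24.56%);  cumulative: 0.386, 0.7544, 1


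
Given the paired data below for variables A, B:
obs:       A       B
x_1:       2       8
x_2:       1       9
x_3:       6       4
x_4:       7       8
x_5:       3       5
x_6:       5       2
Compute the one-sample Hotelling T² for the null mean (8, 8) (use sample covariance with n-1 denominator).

Step 1 — sample mean vector:
  mean(A) = (2 + 1 + 6 + 7 + 3 + 5) / 6 = 24/6 = 4
  mean(B) = (8 + 9 + 4 + 8 + 5 + 2) / 6 = 36/6 = 6
  x̄ = (4, 6),  deviation x̄ - mu_0 = (4, 6) - (8, 8) = (-4, -2).

Step 2 — sample covariance matrix, S[i,j] = (1/(n-1)) · Σ_k (x_{k,i} - mean_i) · (x_{k,j} - mean_j), divisor n-1 = 5:
  S[A,A] = ((-2)·(-2) + (-3)·(-3) + (2)·(2) + (3)·(3) + (-1)·(-1) + (1)·(1)) / 5 = 28/5 = 5.6
  S[A,B] = ((-2)·(2) + (-3)·(3) + (2)·(-2) + (3)·(2) + (-1)·(-1) + (1)·(-4)) / 5 = -14/5 = -2.8
  S[B,B] = ((2)·(2) + (3)·(3) + (-2)·(-2) + (2)·(2) + (-1)·(-1) + (-4)·(-4)) / 5 = 38/5 = 7.6
  S = [[5.6, -2.8],
 [-2.8, 7.6]].

Step 3 — invert S. det(S) = 5.6·7.6 - (-2.8)² = 34.72.
  S^{-1} = (1/det) · [[d, -b], [-b, a]] = [[0.2189, 0.0806],
 [0.0806, 0.1613]].

Step 4 — quadratic form (x̄ - mu_0)^T · S^{-1} · (x̄ - mu_0):
  S^{-1} · (x̄ - mu_0) = (-1.0369, -0.6452),
  (x̄ - mu_0)^T · [...] = (-4)·(-1.0369) + (-2)·(-0.6452) = 5.4378.

Step 5 — scale by n: T² = 6 · 5.4378 = 32.6267.

T² ≈ 32.6267


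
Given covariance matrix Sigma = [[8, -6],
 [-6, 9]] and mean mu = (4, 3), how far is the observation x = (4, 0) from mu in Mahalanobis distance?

Step 1 — centre the observation: (x - mu) = (0, -3).

Step 2 — invert Sigma. det(Sigma) = 8·9 - (-6)² = 36.
  Sigma^{-1} = (1/det) · [[d, -b], [-b, a]] = [[0.25, 0.1667],
 [0.1667, 0.2222]].

Step 3 — form the quadratic (x - mu)^T · Sigma^{-1} · (x - mu):
  Sigma^{-1} · (x - mu) = (-0.5, -0.6667).
  (x - mu)^T · [Sigma^{-1} · (x - mu)] = (0)·(-0.5) + (-3)·(-0.6667) = 2.

Step 4 — take square root: d = √(2) ≈ 1.4142.

d(x, mu) = √(2) ≈ 1.4142


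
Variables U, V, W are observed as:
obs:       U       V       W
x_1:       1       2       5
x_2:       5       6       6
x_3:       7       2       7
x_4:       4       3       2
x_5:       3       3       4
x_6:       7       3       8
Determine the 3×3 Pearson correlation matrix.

Step 1 — column means:
  mean(U) = (1 + 5 + 7 + 4 + 3 + 7) / 6 = 27/6 = 4.5
  mean(V) = (2 + 6 + 2 + 3 + 3 + 3) / 6 = 19/6 = 3.1667
  mean(W) = (5 + 6 + 7 + 2 + 4 + 8) / 6 = 32/6 = 5.3333

Step 2 — sample variances and covariances s[i,j] = (1/(n-1)) · Σ_k (x_{k,i} - mean_i) · (x_{k,j} - mean_j), with n-1 = 5:
  s[U,U] = ((-3.5)·(-3.5) + (0.5)·(0.5) + (2.5)·(2.5) + (-0.5)·(-0.5) + (-1.5)·(-1.5) + (2.5)·(2.5)) / 5 = 27.5/5 = 5.5
  s[U,V] = ((-3.5)·(-1.1667) + (0.5)·(2.8333) + (2.5)·(-1.1667) + (-0.5)·(-0.1667) + (-1.5)·(-0.1667) + (2.5)·(-0.1667)) / 5 = 2.5/5 = 0.5
  s[U,W] = ((-3.5)·(-0.3333) + (0.5)·(0.6667) + (2.5)·(1.6667) + (-0.5)·(-3.3333) + (-1.5)·(-1.3333) + (2.5)·(2.6667)) / 5 = 16/5 = 3.2
  s[V,V] = ((-1.1667)·(-1.1667) + (2.8333)·(2.8333) + (-1.1667)·(-1.1667) + (-0.1667)·(-0.1667) + (-0.1667)·(-0.1667) + (-0.1667)·(-0.1667)) / 5 = 10.8333/5 = 2.1667
  s[V,W] = ((-1.1667)·(-0.3333) + (2.8333)·(0.6667) + (-1.1667)·(1.6667) + (-0.1667)·(-3.3333) + (-0.1667)·(-1.3333) + (-0.1667)·(2.6667)) / 5 = 0.6667/5 = 0.1333
  s[W,W] = ((-0.3333)·(-0.3333) + (0.6667)·(0.6667) + (1.6667)·(1.6667) + (-3.3333)·(-3.3333) + (-1.3333)·(-1.3333) + (2.6667)·(2.6667)) / 5 = 23.3333/5 = 4.6667
  Sample standard deviations s_i = √(s[i,i]):
  s(U) = √(5.5) = 2.3452
  s(V) = √(2.1667) = 1.472
  s(W) = √(4.6667) = 2.1602

Step 3 — r_{ij} = s_{ij} / (s_i · s_j):
  r[U,U] = 1 (diagonal).
  r[U,V] = 0.5 / (2.3452 · 1.472) = 0.5 / 3.4521 = 0.1448
  r[U,W] = 3.2 / (2.3452 · 2.1602) = 3.2 / 5.0662 = 0.6316
  r[V,V] = 1 (diagonal).
  r[V,W] = 0.1333 / (1.472 · 2.1602) = 0.1333 / 3.1798 = 0.0419
  r[W,W] = 1 (diagonal).

R is symmetric with unit diagonal. Assembling:

R = [[1, 0.1448, 0.6316],
 [0.1448, 1, 0.0419],
 [0.6316, 0.0419, 1]]


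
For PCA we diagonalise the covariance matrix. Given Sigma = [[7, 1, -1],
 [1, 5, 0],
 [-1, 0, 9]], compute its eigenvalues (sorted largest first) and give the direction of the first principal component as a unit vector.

Step 1 — characteristic polynomial p(λ) = det(λI - Sigma) = λ³ - tr·λ² + c_1·λ - det, where tr = trace, c_1 = sum of the principal 2×2 minors, det = det(Sigma):
  tr = 7 + 5 + 9 = 21,
  c_1 = (7·5 - (1)²) + (7·9 - (-1)²) + (5·9 - (0)²) = 34 + 62 + 45 = 141,
  det = 7·(5·9 - (0)²) - (1)·((1)·9 - (0)·(-1)) + (-1)·((1)·(0) - 5·(-1)) = 7·(45) - (1)·(9) + (-1)·(5) = 301.
  So p(λ) = λ³ - 21λ² + 141λ - 301.
Step 2 — look for an integer root (rational root theorem: any rational root is an integer divisor of 301). Testing λ = 7:
  p(7) = 343 - 1029 + 987 - 301 = 0  ✓
  Dividing out (λ - 7): p(λ) = (λ - 7)(λ² - 14λ + 43).
Step 3 — remaining eigenvalues from the quadratic λ² - 14λ + 43 = 0:
  Δ = 14² - 4·43 = 196 - 172 = 24,  λ = (14 ± √24)/2 = (14 ± 4.899)/2 ≈ 9.4495 or 4.5505.
  Sorted: λ_1 = 9.4495,  λ_2 = 7,  λ_3 = 4.5505  (check: sum = 21 = tr ✓).

Step 4 — unit eigenvector for λ_1 ≈ 9.4495: v spans the null space of (Sigma - λ_1 I), whose rows are
  r_1 = (-2.4495, 1, -1),  r_2 = (1, -4.4495, 0),  r_3 = (-1, 0, -0.4495).
  v is orthogonal to every row, so take v ∝ r_1 × r_2 = ((1)·(0) - (-1)·(-4.4495), (-1)·(1) - (-2.4495)·(0), (-2.4495)·(-4.4495) - (1)·(1)) ≈ (-4.4495, -1, 9.899).
  Rescale (multiply by -1 so the first nonzero entry is positive): u = (4.4495, 1, -9.899).
  ||u|| = √((4.4495)² + (1)² + (-9.899)²) = √(118.7878) ≈ 10.899,  v_1 = u/||u|| ≈ (0.4082, 0.0918, -0.9082) (||v_1|| = 1).

λ_1 = 9.4495,  λ_2 = 7,  λ_3 = 4.5505;  v_1 ≈ (0.4082, 0.0918, -0.9082)


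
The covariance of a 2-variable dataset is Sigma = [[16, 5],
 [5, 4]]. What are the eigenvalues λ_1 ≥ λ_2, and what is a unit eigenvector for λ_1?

Step 1 — characteristic polynomial of 2×2 Sigma:
  det(Sigma - λI) = λ² - trace · λ + det = 0.
  trace = 16 + 4 = 20, det = 16·4 - (5)² = 39.
Step 2 — discriminant:
  Δ = trace² - 4·det = 400 - 156 = 244.
Step 3 — eigenvalues:
  λ = (trace ± √Δ)/2 = (20 ± 15.6205)/2,
  λ_1 = 17.8102,  λ_2 = 2.1898.

Step 4 — unit eigenvector for λ_1: solve (Sigma - λ_1 I)v = 0. First row:
  (16 - 17.8102)·v_x + (5)·v_y = 0, i.e. (-1.8102)·v_x + (5)·v_y = 0,
  so v ∝ (b, λ_1 - a) = (5, 1.8102) = u.
  ||u|| = √((5)² + (1.8102)²) = √(28.277) ≈ 5.3176,
  v_1 = u/||u|| ≈ (0.9403, 0.3404) (||v_1|| = 1).

λ_1 = 17.8102,  λ_2 = 2.1898;  v_1 ≈ (0.9403, 0.3404)


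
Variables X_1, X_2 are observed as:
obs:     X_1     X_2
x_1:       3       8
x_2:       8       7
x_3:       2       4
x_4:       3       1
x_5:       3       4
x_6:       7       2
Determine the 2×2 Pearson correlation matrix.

Step 1 — column means:
  mean(X_1) = (3 + 8 + 2 + 3 + 3 + 7) / 6 = 26/6 = 4.3333
  mean(X_2) = (8 + 7 + 4 + 1 + 4 + 2) / 6 = 26/6 = 4.3333

Step 2 — sample variances and covariances s[i,j] = (1/(n-1)) · Σ_k (x_{k,i} - mean_i) · (x_{k,j} - mean_j), with n-1 = 5:
  s[X_1,X_1] = ((-1.3333)·(-1.3333) + (3.6667)·(3.6667) + (-2.3333)·(-2.3333) + (-1.3333)·(-1.3333) + (-1.3333)·(-1.3333) + (2.6667)·(2.6667)) / 5 = 31.3333/5 = 6.2667
  s[X_1,X_2] = ((-1.3333)·(3.6667) + (3.6667)·(2.6667) + (-2.3333)·(-0.3333) + (-1.3333)·(-3.3333) + (-1.3333)·(-0.3333) + (2.6667)·(-2.3333)) / 5 = 4.3333/5 = 0.8667
  s[X_2,X_2] = ((3.6667)·(3.6667) + (2.6667)·(2.6667) + (-0.3333)·(-0.3333) + (-3.3333)·(-3.3333) + (-0.3333)·(-0.3333) + (-2.3333)·(-2.3333)) / 5 = 37.3333/5 = 7.4667
  Sample standard deviations s_i = √(s[i,i]):
  s(X_1) = √(6.2667) = 2.5033
  s(X_2) = √(7.4667) = 2.7325

Step 3 — r_{ij} = s_{ij} / (s_i · s_j):
  r[X_1,X_1] = 1 (diagonal).
  r[X_1,X_2] = 0.8667 / (2.5033 · 2.7325) = 0.8667 / 6.8404 = 0.1267
  r[X_2,X_2] = 1 (diagonal).

R is symmetric with unit diagonal. Assembling:

R = [[1, 0.1267],
 [0.1267, 1]]


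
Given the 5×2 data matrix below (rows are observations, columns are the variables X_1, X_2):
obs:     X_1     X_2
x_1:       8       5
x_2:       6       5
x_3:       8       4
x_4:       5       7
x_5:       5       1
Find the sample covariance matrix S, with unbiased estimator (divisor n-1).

Step 1 — column means:
  mean(X_1) = (8 + 6 + 8 + 5 + 5) / 5 = 32/5 = 6.4
  mean(X_2) = (5 + 5 + 4 + 7 + 1) / 5 = 22/5 = 4.4

Step 2 — sample covariance S[i,j] = (1/(n-1)) · Σ_k (x_{k,i} - mean_i) · (x_{k,j} - mean_j), with n-1 = 4.
  S[X_1,X_1] = ((1.6)·(1.6) + (-0.4)·(-0.4) + (1.6)·(1.6) + (-1.4)·(-1.4) + (-1.4)·(-1.4)) / 4 = 9.2/4 = 2.3
  S[X_1,X_2] = ((1.6)·(0.6) + (-0.4)·(0.6) + (1.6)·(-0.4) + (-1.4)·(2.6) + (-1.4)·(-3.4)) / 4 = 1.2/4 = 0.3
  S[X_2,X_2] = ((0.6)·(0.6) + (0.6)·(0.6) + (-0.4)·(-0.4) + (2.6)·(2.6) + (-3.4)·(-3.4)) / 4 = 19.2/4 = 4.8

S is symmetric (S[j,i] = S[i,j]). Assembling:

S = [[2.3, 0.3],
 [0.3, 4.8]]


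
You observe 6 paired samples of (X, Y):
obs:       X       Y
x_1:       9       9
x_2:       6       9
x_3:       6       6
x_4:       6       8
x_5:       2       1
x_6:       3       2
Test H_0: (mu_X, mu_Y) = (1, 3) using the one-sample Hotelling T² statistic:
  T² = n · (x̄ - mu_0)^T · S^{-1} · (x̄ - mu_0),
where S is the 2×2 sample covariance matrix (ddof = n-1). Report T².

Step 1 — sample mean vector:
  mean(X) = (9 + 6 + 6 + 6 + 2 + 3) / 6 = 32/6 = 5.3333
  mean(Y) = (9 + 9 + 6 + 8 + 1 + 2) / 6 = 35/6 = 5.8333
  x̄ = (5.3333, 5.8333),  deviation x̄ - mu_0 = (5.3333, 5.8333) - (1, 3) = (4.3333, 2.8333).

Step 2 — sample covariance matrix, S[i,j] = (1/(n-1)) · Σ_k (x_{k,i} - mean_i) · (x_{k,j} - mean_j), divisor n-1 = 5:
  S[X,X] = ((3.6667)·(3.6667) + (0.6667)·(0.6667) + (0.6667)·(0.6667) + (0.6667)·(0.6667) + (-3.3333)·(-3.3333) + (-2.3333)·(-2.3333)) / 5 = 31.3333/5 = 6.2667
  S[X,Y] = ((3.6667)·(3.1667) + (0.6667)·(3.1667) + (0.6667)·(0.1667) + (0.6667)·(2.1667) + (-3.3333)·(-4.8333) + (-2.3333)·(-3.8333)) / 5 = 40.3333/5 = 8.0667
  S[Y,Y] = ((3.1667)·(3.1667) + (3.1667)·(3.1667) + (0.1667)·(0.1667) + (2.1667)·(2.1667) + (-4.8333)·(-4.8333) + (-3.8333)·(-3.8333)) / 5 = 62.8333/5 = 12.5667
  S = [[6.2667, 8.0667],
 [8.0667, 12.5667]].

Step 3 — invert S. det(S) = 6.2667·12.5667 - (8.0667)² = 13.68.
  S^{-1} = (1/det) · [[d, -b], [-b, a]] = [[0.9186, -0.5897],
 [-0.5897, 0.4581]].

Step 4 — quadratic form (x̄ - mu_0)^T · S^{-1} · (x̄ - mu_0):
  S^{-1} · (x̄ - mu_0) = (2.3099, -1.2573),
  (x̄ - mu_0)^T · [...] = (4.3333)·(2.3099) + (2.8333)·(-1.2573) = 6.4474.

Step 5 — scale by n: T² = 6 · 6.4474 = 38.6842.

T² ≈ 38.6842


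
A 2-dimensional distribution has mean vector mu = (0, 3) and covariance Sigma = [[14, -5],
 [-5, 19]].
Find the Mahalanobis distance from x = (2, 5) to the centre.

Step 1 — centre the observation: (x - mu) = (2, 2).

Step 2 — invert Sigma. det(Sigma) = 14·19 - (-5)² = 241.
  Sigma^{-1} = (1/det) · [[d, -b], [-b, a]] = [[0.0788, 0.0207],
 [0.0207, 0.0581]].

Step 3 — form the quadratic (x - mu)^T · Sigma^{-1} · (x - mu):
  Sigma^{-1} · (x - mu) = (0.1992, 0.1577).
  (x - mu)^T · [Sigma^{-1} · (x - mu)] = (2)·(0.1992) + (2)·(0.1577) = 0.7137.

Step 4 — take square root: d = √(0.7137) ≈ 0.8448.

d(x, mu) = √(0.7137) ≈ 0.8448


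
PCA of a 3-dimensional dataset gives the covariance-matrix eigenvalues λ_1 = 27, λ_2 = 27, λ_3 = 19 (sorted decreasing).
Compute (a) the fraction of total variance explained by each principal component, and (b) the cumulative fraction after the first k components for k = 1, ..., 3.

Step 1 — total variance = trace(Sigma) = Σ λ_i = 27 + 27 + 19 = 73.

Step 2 — fraction explained by component i = λ_i / Σ λ:
  PC1: 27/73 = 0.3699
  PC2: 27/73 = 0.3699
  PC3: 19/73 = 0.2603

Step 3 — cumulative fraction after k components = (λ_1 + ... + λ_k) / Σ λ:
  k = 1: 27/73 = 0.3699
  k = 2: (27 + 27)/73 = 54/73 = 0.7397
  k = 3: (27 + 27 + 19)/73 = 73/73 = 1

Summary (fraction, with percent):

explained: PC1 0.3699 (36.99%), PC2 0.3699 (36.99%), PC3 0.2603 (26.03%);  cumulative: 0.3699, 0.7397, 1


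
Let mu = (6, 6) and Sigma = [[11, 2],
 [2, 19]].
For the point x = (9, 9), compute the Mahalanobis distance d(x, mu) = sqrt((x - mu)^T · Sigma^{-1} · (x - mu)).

Step 1 — centre the observation: (x - mu) = (3, 3).

Step 2 — invert Sigma. det(Sigma) = 11·19 - (2)² = 205.
  Sigma^{-1} = (1/det) · [[d, -b], [-b, a]] = [[0.0927, -0.0098],
 [-0.0098, 0.0537]].

Step 3 — form the quadratic (x - mu)^T · Sigma^{-1} · (x - mu):
  Sigma^{-1} · (x - mu) = (0.2488, 0.1317).
  (x - mu)^T · [Sigma^{-1} · (x - mu)] = (3)·(0.2488) + (3)·(0.1317) = 1.1415.

Step 4 — take square root: d = √(1.1415) ≈ 1.0684.

d(x, mu) = √(1.1415) ≈ 1.0684


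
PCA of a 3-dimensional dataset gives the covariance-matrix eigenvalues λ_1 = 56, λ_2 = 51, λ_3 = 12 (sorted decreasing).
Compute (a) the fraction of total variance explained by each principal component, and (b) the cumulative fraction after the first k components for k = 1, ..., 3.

Step 1 — total variance = trace(Sigma) = Σ λ_i = 56 + 51 + 12 = 119.

Step 2 — fraction explained by component i = λ_i / Σ λ:
  PC1: 56/119 = 0.4706
  PC2: 51/119 = 0.4286
  PC3: 12/119 = 0.1008

Step 3 — cumulative fraction after k components = (λ_1 + ... + λ_k) / Σ λ:
  k = 1: 56/119 = 0.4706
  k = 2: (56 + 51)/119 = 107/119 = 0.8992
  k = 3: (56 + 51 + 12)/119 = 119/119 = 1

Summary (fraction, with percent):

explained: PC1 0.4706 (47.06%), PC2 0.4286 (42.86%), PC3 0.1008 (10.08%);  cumulative: 0.4706, 0.8992, 1


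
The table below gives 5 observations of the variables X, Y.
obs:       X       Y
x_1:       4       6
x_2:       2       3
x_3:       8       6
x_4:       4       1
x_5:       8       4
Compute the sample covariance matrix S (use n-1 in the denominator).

Step 1 — column means:
  mean(X) = (4 + 2 + 8 + 4 + 8) / 5 = 26/5 = 5.2
  mean(Y) = (6 + 3 + 6 + 1 + 4) / 5 = 20/5 = 4

Step 2 — sample covariance S[i,j] = (1/(n-1)) · Σ_k (x_{k,i} - mean_i) · (x_{k,j} - mean_j), with n-1 = 4.
  S[X,X] = ((-1.2)·(-1.2) + (-3.2)·(-3.2) + (2.8)·(2.8) + (-1.2)·(-1.2) + (2.8)·(2.8)) / 4 = 28.8/4 = 7.2
  S[X,Y] = ((-1.2)·(2) + (-3.2)·(-1) + (2.8)·(2) + (-1.2)·(-3) + (2.8)·(0)) / 4 = 10/4 = 2.5
  S[Y,Y] = ((2)·(2) + (-1)·(-1) + (2)·(2) + (-3)·(-3) + (0)·(0)) / 4 = 18/4 = 4.5

S is symmetric (S[j,i] = S[i,j]). Assembling:

S = [[7.2, 2.5],
 [2.5, 4.5]]


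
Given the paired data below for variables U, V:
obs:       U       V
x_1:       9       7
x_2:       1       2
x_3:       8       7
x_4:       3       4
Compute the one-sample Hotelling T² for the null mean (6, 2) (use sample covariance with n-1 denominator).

Step 1 — sample mean vector:
  mean(U) = (9 + 1 + 8 + 3) / 4 = 21/4 = 5.25
  mean(V) = (7 + 2 + 7 + 4) / 4 = 20/4 = 5
  x̄ = (5.25, 5),  deviation x̄ - mu_0 = (5.25, 5) - (6, 2) = (-0.75, 3).

Step 2 — sample covariance matrix, S[i,j] = (1/(n-1)) · Σ_k (x_{k,i} - mean_i) · (x_{k,j} - mean_j), divisor n-1 = 3:
  S[U,U] = ((3.75)·(3.75) + (-4.25)·(-4.25) + (2.75)·(2.75) + (-2.25)·(-2.25)) / 3 = 44.75/3 = 14.9167
  S[U,V] = ((3.75)·(2) + (-4.25)·(-3) + (2.75)·(2) + (-2.25)·(-1)) / 3 = 28/3 = 9.3333
  S[V,V] = ((2)·(2) + (-3)·(-3) + (2)·(2) + (-1)·(-1)) / 3 = 18/3 = 6
  S = [[14.9167, 9.3333],
 [9.3333, 6]].

Step 3 — invert S. det(S) = 14.9167·6 - (9.3333)² = 2.3889.
  S^{-1} = (1/det) · [[d, -b], [-b, a]] = [[2.5116, -3.907],
 [-3.907, 6.2442]].

Step 4 — quadratic form (x̄ - mu_0)^T · S^{-1} · (x̄ - mu_0):
  S^{-1} · (x̄ - mu_0) = (-13.6047, 21.6628),
  (x̄ - mu_0)^T · [...] = (-0.75)·(-13.6047) + (3)·(21.6628) = 75.1919.

Step 5 — scale by n: T² = 4 · 75.1919 = 300.7674.

T² ≈ 300.7674


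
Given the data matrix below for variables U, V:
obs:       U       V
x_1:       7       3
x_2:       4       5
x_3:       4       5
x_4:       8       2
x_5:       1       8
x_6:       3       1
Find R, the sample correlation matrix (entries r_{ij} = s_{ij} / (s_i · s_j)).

Step 1 — column means:
  mean(U) = (7 + 4 + 4 + 8 + 1 + 3) / 6 = 27/6 = 4.5
  mean(V) = (3 + 5 + 5 + 2 + 8 + 1) / 6 = 24/6 = 4

Step 2 — sample variances and covariances s[i,j] = (1/(n-1)) · Σ_k (x_{k,i} - mean_i) · (x_{k,j} - mean_j), with n-1 = 5:
  s[U,U] = ((2.5)·(2.5) + (-0.5)·(-0.5) + (-0.5)·(-0.5) + (3.5)·(3.5) + (-3.5)·(-3.5) + (-1.5)·(-1.5)) / 5 = 33.5/5 = 6.7
  s[U,V] = ((2.5)·(-1) + (-0.5)·(1) + (-0.5)·(1) + (3.5)·(-2) + (-3.5)·(4) + (-1.5)·(-3)) / 5 = -20/5 = -4
  s[V,V] = ((-1)·(-1) + (1)·(1) + (1)·(1) + (-2)·(-2) + (4)·(4) + (-3)·(-3)) / 5 = 32/5 = 6.4
  Sample standard deviations s_i = √(s[i,i]):
  s(U) = √(6.7) = 2.5884
  s(V) = √(6.4) = 2.5298

Step 3 — r_{ij} = s_{ij} / (s_i · s_j):
  r[U,U] = 1 (diagonal).
  r[U,V] = -4 / (2.5884 · 2.5298) = -4 / 6.5483 = -0.6108
  r[V,V] = 1 (diagonal).

R is symmetric with unit diagonal. Assembling:

R = [[1, -0.6108],
 [-0.6108, 1]]


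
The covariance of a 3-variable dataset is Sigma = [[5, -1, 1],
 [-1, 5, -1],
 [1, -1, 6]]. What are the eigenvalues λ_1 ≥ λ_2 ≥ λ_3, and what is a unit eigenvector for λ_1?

Step 1 — characteristic polynomial p(λ) = det(λI - Sigma) = λ³ - tr·λ² + c_1·λ - det, where tr = trace, c_1 = sum of the principal 2×2 minors, det = det(Sigma):
  tr = 5 + 5 + 6 = 16,
  c_1 = (5·5 - (-1)²) + (5·6 - (1)²) + (5·6 - (-1)²) = 24 + 29 + 29 = 82,
  det = 5·(5·6 - (-1)²) - (-1)·((-1)·6 - (-1)·(1)) + (1)·((-1)·(-1) - 5·(1)) = 5·(29) - (-1)·(-5) + (1)·(-4) = 136.
  So p(λ) = λ³ - 16λ² + 82λ - 136.
Step 2 — look for an integer root (rational root theorem: any rational root is an integer divisor of 136). Testing λ = 4:
  p(4) = 64 - 256 + 328 - 136 = 0  ✓
  Dividing out (λ - 4): p(λ) = (λ - 4)(λ² - 12λ + 34).
Step 3 — remaining eigenvalues from the quadratic λ² - 12λ + 34 = 0:
  Δ = 12² - 4·34 = 144 - 136 = 8,  λ = (12 ± √8)/2 = (12 ± 2.8284)/2 ≈ 7.4142 or 4.5858.
  Sorted: λ_1 = 7.4142,  λ_2 = 4.5858,  λ_3 = 4  (check: sum = 16 = tr ✓).

Step 4 — unit eigenvector for λ_1 ≈ 7.4142: v spans the null space of (Sigma - λ_1 I), whose rows are
  r_1 = (-2.4142, -1, 1),  r_2 = (-1, -2.4142, -1),  r_3 = (1, -1, -1.4142).
  v is orthogonal to every row, so take v ∝ r_1 × r_2 = ((-1)·(-1) - (1)·(-2.4142), (1)·(-1) - (-2.4142)·(-1), (-2.4142)·(-2.4142) - (-1)·(-1)) ≈ (3.4142, -3.4142, 4.8284).
  Let u = (3.4142, -3.4142, 4.8284).
  ||u|| = √((3.4142)² + (-3.4142)² + (4.8284)²) = √(46.6274) ≈ 6.8284,  v_1 = u/||u|| ≈ (0.5, -0.5, 0.7071) (||v_1|| = 1).

λ_1 = 7.4142,  λ_2 = 4.5858,  λ_3 = 4;  v_1 ≈ (0.5, -0.5, 0.7071)


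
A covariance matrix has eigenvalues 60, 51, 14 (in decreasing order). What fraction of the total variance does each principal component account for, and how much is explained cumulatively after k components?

Step 1 — total variance = trace(Sigma) = Σ λ_i = 60 + 51 + 14 = 125.

Step 2 — fraction explained by component i = λ_i / Σ λ:
  PC1: 60/125 = 0.48
  PC2: 51/125 = 0.408
  PC3: 14/125 = 0.112

Step 3 — cumulative fraction after k components = (λ_1 + ... + λ_k) / Σ λ:
  k = 1: 60/125 = 0.48
  k = 2: (60 + 51)/125 = 111/125 = 0.888
  k = 3: (60 + 51 + 14)/125 = 125/125 = 1

Summary (fraction, with percent):

explained: PC1 0.48 (48%), PC2 0.408 (40.8%), PC3 0.112 (11.2%);  cumulative: 0.48, 0.888, 1


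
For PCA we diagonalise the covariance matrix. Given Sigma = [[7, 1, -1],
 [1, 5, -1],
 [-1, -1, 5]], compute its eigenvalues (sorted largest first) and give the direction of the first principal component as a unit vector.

Step 1 — characteristic polynomial p(λ) = det(λI - Sigma) = λ³ - tr·λ² + c_1·λ - det, where tr = trace, c_1 = sum of the principal 2×2 minors, det = det(Sigma):
  tr = 7 + 5 + 5 = 17,
  c_1 = (7·5 - (1)²) + (7·5 - (-1)²) + (5·5 - (-1)²) = 34 + 34 + 24 = 92,
  det = 7·(5·5 - (-1)²) - (1)·((1)·5 - (-1)·(-1)) + (-1)·((1)·(-1) - 5·(-1)) = 7·(24) - (1)·(4) + (-1)·(4) = 160.
  So p(λ) = λ³ - 17λ² + 92λ - 160.
Step 2 — look for an integer root (rational root theorem: any rational root is an integer divisor of 160). Testing λ = 4:
  p(4) = 64 - 272 + 368 - 160 = 0  ✓
  Dividing out (λ - 4): p(λ) = (λ - 4)(λ² - 13λ + 40).
Step 3 — remaining eigenvalues from the quadratic λ² - 13λ + 40 = 0:
  Δ = 13² - 4·40 = 169 - 160 = 9,  λ = (13 ± √9)/2 = (13 ± 3)/2 = 8 or 5.
  Sorted: λ_1 = 8,  λ_2 = 5,  λ_3 = 4  (check: sum = 17 = tr ✓).

Step 4 — unit eigenvector for λ_1 = 8: v spans the null space of (Sigma - λ_1 I), whose rows are
  r_1 = (-1, 1, -1),  r_2 = (1, -3, -1),  r_3 = (-1, -1, -3).
  v is orthogonal to every row, so take v ∝ r_1 × r_2 = ((1)·(-1) - (-1)·(-3), (-1)·(1) - (-1)·(-1), (-1)·(-3) - (1)·(1)) = (-4, -2, 2).
  Rescale (divide by 2; multiply by -1 so the first nonzero entry is positive): u = (2, 1, -1).
  ||u|| = √((2)² + (1)² + (-1)²) = √(6) ≈ 2.4495,  v_1 = u/||u|| ≈ (0.8165, 0.4082, -0.4082) (||v_1|| = 1).

λ_1 = 8,  λ_2 = 5,  λ_3 = 4;  v_1 ≈ (0.8165, 0.4082, -0.4082)


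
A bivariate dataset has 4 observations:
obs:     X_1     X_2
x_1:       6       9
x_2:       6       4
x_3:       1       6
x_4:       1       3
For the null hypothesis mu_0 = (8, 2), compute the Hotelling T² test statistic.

Step 1 — sample mean vector:
  mean(X_1) = (6 + 6 + 1 + 1) / 4 = 14/4 = 3.5
  mean(X_2) = (9 + 4 + 6 + 3) / 4 = 22/4 = 5.5
  x̄ = (3.5, 5.5),  deviation x̄ - mu_0 = (3.5, 5.5) - (8, 2) = (-4.5, 3.5).

Step 2 — sample covariance matrix, S[i,j] = (1/(n-1)) · Σ_k (x_{k,i} - mean_i) · (x_{k,j} - mean_j), divisor n-1 = 3:
  S[X_1,X_1] = ((2.5)·(2.5) + (2.5)·(2.5) + (-2.5)·(-2.5) + (-2.5)·(-2.5)) / 3 = 25/3 = 8.3333
  S[X_1,X_2] = ((2.5)·(3.5) + (2.5)·(-1.5) + (-2.5)·(0.5) + (-2.5)·(-2.5)) / 3 = 10/3 = 3.3333
  S[X_2,X_2] = ((3.5)·(3.5) + (-1.5)·(-1.5) + (0.5)·(0.5) + (-2.5)·(-2.5)) / 3 = 21/3 = 7
  S = [[8.3333, 3.3333],
 [3.3333, 7]].

Step 3 — invert S. det(S) = 8.3333·7 - (3.3333)² = 47.2222.
  S^{-1} = (1/det) · [[d, -b], [-b, a]] = [[0.1482, -0.0706],
 [-0.0706, 0.1765]].

Step 4 — quadratic form (x̄ - mu_0)^T · S^{-1} · (x̄ - mu_0):
  S^{-1} · (x̄ - mu_0) = (-0.9141, 0.9353),
  (x̄ - mu_0)^T · [...] = (-4.5)·(-0.9141) + (3.5)·(0.9353) = 7.3871.

Step 5 — scale by n: T² = 4 · 7.3871 = 29.5482.

T² ≈ 29.5482


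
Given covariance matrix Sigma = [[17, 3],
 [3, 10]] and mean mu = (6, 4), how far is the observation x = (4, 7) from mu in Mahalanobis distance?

Step 1 — centre the observation: (x - mu) = (-2, 3).

Step 2 — invert Sigma. det(Sigma) = 17·10 - (3)² = 161.
  Sigma^{-1} = (1/det) · [[d, -b], [-b, a]] = [[0.0621, -0.0186],
 [-0.0186, 0.1056]].

Step 3 — form the quadratic (x - mu)^T · Sigma^{-1} · (x - mu):
  Sigma^{-1} · (x - mu) = (-0.1801, 0.354).
  (x - mu)^T · [Sigma^{-1} · (x - mu)] = (-2)·(-0.1801) + (3)·(0.354) = 1.4224.

Step 4 — take square root: d = √(1.4224) ≈ 1.1926.

d(x, mu) = √(1.4224) ≈ 1.1926


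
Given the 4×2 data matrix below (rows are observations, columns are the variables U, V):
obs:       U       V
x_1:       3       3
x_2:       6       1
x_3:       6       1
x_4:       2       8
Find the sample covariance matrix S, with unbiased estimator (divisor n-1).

Step 1 — column means:
  mean(U) = (3 + 6 + 6 + 2) / 4 = 17/4 = 4.25
  mean(V) = (3 + 1 + 1 + 8) / 4 = 13/4 = 3.25

Step 2 — sample covariance S[i,j] = (1/(n-1)) · Σ_k (x_{k,i} - mean_i) · (x_{k,j} - mean_j), with n-1 = 3.
  S[U,U] = ((-1.25)·(-1.25) + (1.75)·(1.75) + (1.75)·(1.75) + (-2.25)·(-2.25)) / 3 = 12.75/3 = 4.25
  S[U,V] = ((-1.25)·(-0.25) + (1.75)·(-2.25) + (1.75)·(-2.25) + (-2.25)·(4.75)) / 3 = -18.25/3 = -6.0833
  S[V,V] = ((-0.25)·(-0.25) + (-2.25)·(-2.25) + (-2.25)·(-2.25) + (4.75)·(4.75)) / 3 = 32.75/3 = 10.9167

S is symmetric (S[j,i] = S[i,j]). Assembling:

S = [[4.25, -6.0833],
 [-6.0833, 10.9167]]


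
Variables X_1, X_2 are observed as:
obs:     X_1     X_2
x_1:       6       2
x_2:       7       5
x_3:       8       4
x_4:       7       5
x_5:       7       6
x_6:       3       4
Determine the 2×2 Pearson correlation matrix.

Step 1 — column means:
  mean(X_1) = (6 + 7 + 8 + 7 + 7 + 3) / 6 = 38/6 = 6.3333
  mean(X_2) = (2 + 5 + 4 + 5 + 6 + 4) / 6 = 26/6 = 4.3333

Step 2 — sample variances and covariances s[i,j] = (1/(n-1)) · Σ_k (x_{k,i} - mean_i) · (x_{k,j} - mean_j), with n-1 = 5:
  s[X_1,X_1] = ((-0.3333)·(-0.3333) + (0.6667)·(0.6667) + (1.6667)·(1.6667) + (0.6667)·(0.6667) + (0.6667)·(0.6667) + (-3.3333)·(-3.3333)) / 5 = 15.3333/5 = 3.0667
  s[X_1,X_2] = ((-0.3333)·(-2.3333) + (0.6667)·(0.6667) + (1.6667)·(-0.3333) + (0.6667)·(0.6667) + (0.6667)·(1.6667) + (-3.3333)·(-0.3333)) / 5 = 3.3333/5 = 0.6667
  s[X_2,X_2] = ((-2.3333)·(-2.3333) + (0.6667)·(0.6667) + (-0.3333)·(-0.3333) + (0.6667)·(0.6667) + (1.6667)·(1.6667) + (-0.3333)·(-0.3333)) / 5 = 9.3333/5 = 1.8667
  Sample standard deviations s_i = √(s[i,i]):
  s(X_1) = √(3.0667) = 1.7512
  s(X_2) = √(1.8667) = 1.3663

Step 3 — r_{ij} = s_{ij} / (s_i · s_j):
  r[X_1,X_1] = 1 (diagonal).
  r[X_1,X_2] = 0.6667 / (1.7512 · 1.3663) = 0.6667 / 2.3926 = 0.2786
  r[X_2,X_2] = 1 (diagonal).

R is symmetric with unit diagonal. Assembling:

R = [[1, 0.2786],
 [0.2786, 1]]


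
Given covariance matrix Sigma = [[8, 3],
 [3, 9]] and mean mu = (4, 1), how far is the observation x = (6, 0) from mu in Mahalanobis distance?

Step 1 — centre the observation: (x - mu) = (2, -1).

Step 2 — invert Sigma. det(Sigma) = 8·9 - (3)² = 63.
  Sigma^{-1} = (1/det) · [[d, -b], [-b, a]] = [[0.1429, -0.0476],
 [-0.0476, 0.127]].

Step 3 — form the quadratic (x - mu)^T · Sigma^{-1} · (x - mu):
  Sigma^{-1} · (x - mu) = (0.3333, -0.2222).
  (x - mu)^T · [Sigma^{-1} · (x - mu)] = (2)·(0.3333) + (-1)·(-0.2222) = 0.8889.

Step 4 — take square root: d = √(0.8889) ≈ 0.9428.

d(x, mu) = √(0.8889) ≈ 0.9428


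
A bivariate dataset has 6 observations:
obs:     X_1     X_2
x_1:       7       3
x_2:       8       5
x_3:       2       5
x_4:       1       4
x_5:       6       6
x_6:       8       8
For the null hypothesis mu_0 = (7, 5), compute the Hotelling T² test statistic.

Step 1 — sample mean vector:
  mean(X_1) = (7 + 8 + 2 + 1 + 6 + 8) / 6 = 32/6 = 5.3333
  mean(X_2) = (3 + 5 + 5 + 4 + 6 + 8) / 6 = 31/6 = 5.1667
  x̄ = (5.3333, 5.1667),  deviation x̄ - mu_0 = (5.3333, 5.1667) - (7, 5) = (-1.6667, 0.1667).

Step 2 — sample covariance matrix, S[i,j] = (1/(n-1)) · Σ_k (x_{k,i} - mean_i) · (x_{k,j} - mean_j), divisor n-1 = 5:
  S[X_1,X_1] = ((1.6667)·(1.6667) + (2.6667)·(2.6667) + (-3.3333)·(-3.3333) + (-4.3333)·(-4.3333) + (0.6667)·(0.6667) + (2.6667)·(2.6667)) / 5 = 47.3333/5 = 9.4667
  S[X_1,X_2] = ((1.6667)·(-2.1667) + (2.6667)·(-0.1667) + (-3.3333)·(-0.1667) + (-4.3333)·(-1.1667) + (0.6667)·(0.8333) + (2.6667)·(2.8333)) / 5 = 9.6667/5 = 1.9333
  S[X_2,X_2] = ((-2.1667)·(-2.1667) + (-0.1667)·(-0.1667) + (-0.1667)·(-0.1667) + (-1.1667)·(-1.1667) + (0.8333)·(0.8333) + (2.8333)·(2.8333)) / 5 = 14.8333/5 = 2.9667
  S = [[9.4667, 1.9333],
 [1.9333, 2.9667]].

Step 3 — invert S. det(S) = 9.4667·2.9667 - (1.9333)² = 24.3467.
  S^{-1} = (1/det) · [[d, -b], [-b, a]] = [[0.1219, -0.0794],
 [-0.0794, 0.3888]].

Step 4 — quadratic form (x̄ - mu_0)^T · S^{-1} · (x̄ - mu_0):
  S^{-1} · (x̄ - mu_0) = (-0.2163, 0.1972),
  (x̄ - mu_0)^T · [...] = (-1.6667)·(-0.2163) + (0.1667)·(0.1972) = 0.3934.

Step 5 — scale by n: T² = 6 · 0.3934 = 2.3604.

T² ≈ 2.3604


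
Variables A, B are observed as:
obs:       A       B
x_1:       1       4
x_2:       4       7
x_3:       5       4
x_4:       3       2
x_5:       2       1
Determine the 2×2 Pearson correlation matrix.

Step 1 — column means:
  mean(A) = (1 + 4 + 5 + 3 + 2) / 5 = 15/5 = 3
  mean(B) = (4 + 7 + 4 + 2 + 1) / 5 = 18/5 = 3.6

Step 2 — sample variances and covariances s[i,j] = (1/(n-1)) · Σ_k (x_{k,i} - mean_i) · (x_{k,j} - mean_j), with n-1 = 4:
  s[A,A] = ((-2)·(-2) + (1)·(1) + (2)·(2) + (0)·(0) + (-1)·(-1)) / 4 = 10/4 = 2.5
  s[A,B] = ((-2)·(0.4) + (1)·(3.4) + (2)·(0.4) + (0)·(-1.6) + (-1)·(-2.6)) / 4 = 6/4 = 1.5
  s[B,B] = ((0.4)·(0.4) + (3.4)·(3.4) + (0.4)·(0.4) + (-1.6)·(-1.6) + (-2.6)·(-2.6)) / 4 = 21.2/4 = 5.3
  Sample standard deviations s_i = √(s[i,i]):
  s(A) = √(2.5) = 1.5811
  s(B) = √(5.3) = 2.3022

Step 3 — r_{ij} = s_{ij} / (s_i · s_j):
  r[A,A] = 1 (diagonal).
  r[A,B] = 1.5 / (1.5811 · 2.3022) = 1.5 / 3.6401 = 0.4121
  r[B,B] = 1 (diagonal).

R is symmetric with unit diagonal. Assembling:

R = [[1, 0.4121],
 [0.4121, 1]]


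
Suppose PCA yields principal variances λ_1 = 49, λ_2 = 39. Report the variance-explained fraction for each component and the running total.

Step 1 — total variance = trace(Sigma) = Σ λ_i = 49 + 39 = 88.

Step 2 — fraction explained by component i = λ_i / Σ λ:
  PC1: 49/88 = 0.5568
  PC2: 39/88 = 0.4432

Step 3 — cumulative fraction after k components = (λ_1 + ... + λ_k) / Σ λ:
  k = 1: 49/88 = 0.5568
  k = 2: (49 + 39)/88 = 88/88 = 1

Summary (fraction, with percent):

explained: PC1 0.5568 (55.68%), PC2 0.4432 (44.32%);  cumulative: 0.5568, 1


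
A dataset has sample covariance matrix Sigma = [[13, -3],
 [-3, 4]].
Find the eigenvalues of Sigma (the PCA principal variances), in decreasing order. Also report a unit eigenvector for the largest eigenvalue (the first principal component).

Step 1 — characteristic polynomial of 2×2 Sigma:
  det(Sigma - λI) = λ² - trace · λ + det = 0.
  trace = 13 + 4 = 17, det = 13·4 - (-3)² = 43.
Step 2 — discriminant:
  Δ = trace² - 4·det = 289 - 172 = 117.
Step 3 — eigenvalues:
  λ = (trace ± √Δ)/2 = (17 ± 10.8167)/2,
  λ_1 = 13.9083,  λ_2 = 3.0917.

Step 4 — unit eigenvector for λ_1: solve (Sigma - λ_1 I)v = 0. First row:
  (13 - 13.9083)·v_x + (-3)·v_y = 0, i.e. (-0.9083)·v_x + (-3)·v_y = 0,
  so v ∝ (b, λ_1 - a) = (-3, 0.9083); multiply by -1 so the first entry is positive: u = (3, -0.9083).
  ||u|| = √((3)² + (-0.9083)²) = √(9.8251) ≈ 3.1345,
  v_1 = u/||u|| ≈ (0.9571, -0.2898) (||v_1|| = 1).

λ_1 = 13.9083,  λ_2 = 3.0917;  v_1 ≈ (0.9571, -0.2898)


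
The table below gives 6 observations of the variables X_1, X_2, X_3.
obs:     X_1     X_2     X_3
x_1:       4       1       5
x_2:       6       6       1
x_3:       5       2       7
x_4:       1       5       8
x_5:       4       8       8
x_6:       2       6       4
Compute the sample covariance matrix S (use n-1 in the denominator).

Step 1 — column means:
  mean(X_1) = (4 + 6 + 5 + 1 + 4 + 2) / 6 = 22/6 = 3.6667
  mean(X_2) = (1 + 6 + 2 + 5 + 8 + 6) / 6 = 28/6 = 4.6667
  mean(X_3) = (5 + 1 + 7 + 8 + 8 + 4) / 6 = 33/6 = 5.5

Step 2 — sample covariance S[i,j] = (1/(n-1)) · Σ_k (x_{k,i} - mean_i) · (x_{k,j} - mean_j), with n-1 = 5.
  S[X_1,X_1] = ((0.3333)·(0.3333) + (2.3333)·(2.3333) + (1.3333)·(1.3333) + (-2.6667)·(-2.6667) + (0.3333)·(0.3333) + (-1.6667)·(-1.6667)) / 5 = 17.3333/5 = 3.4667
  S[X_1,X_2] = ((0.3333)·(-3.6667) + (2.3333)·(1.3333) + (1.3333)·(-2.6667) + (-2.6667)·(0.3333) + (0.3333)·(3.3333) + (-1.6667)·(1.3333)) / 5 = -3.6667/5 = -0.7333
  S[X_1,X_3] = ((0.3333)·(-0.5) + (2.3333)·(-4.5) + (1.3333)·(1.5) + (-2.6667)·(2.5) + (0.3333)·(2.5) + (-1.6667)·(-1.5)) / 5 = -12/5 = -2.4
  S[X_2,X_2] = ((-3.6667)·(-3.6667) + (1.3333)·(1.3333) + (-2.6667)·(-2.6667) + (0.3333)·(0.3333) + (3.3333)·(3.3333) + (1.3333)·(1.3333)) / 5 = 35.3333/5 = 7.0667
  S[X_2,X_3] = ((-3.6667)·(-0.5) + (1.3333)·(-4.5) + (-2.6667)·(1.5) + (0.3333)·(2.5) + (3.3333)·(2.5) + (1.3333)·(-1.5)) / 5 = -1/5 = -0.2
  S[X_3,X_3] = ((-0.5)·(-0.5) + (-4.5)·(-4.5) + (1.5)·(1.5) + (2.5)·(2.5) + (2.5)·(2.5) + (-1.5)·(-1.5)) / 5 = 37.5/5 = 7.5

S is symmetric (S[j,i] = S[i,j]). Assembling:

S = [[3.4667, -0.7333, -2.4],
 [-0.7333, 7.0667, -0.2],
 [-2.4, -0.2, 7.5]]


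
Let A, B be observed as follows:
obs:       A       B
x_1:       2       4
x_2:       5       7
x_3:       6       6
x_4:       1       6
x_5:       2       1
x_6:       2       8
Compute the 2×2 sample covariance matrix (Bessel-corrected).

Step 1 — column means:
  mean(A) = (2 + 5 + 6 + 1 + 2 + 2) / 6 = 18/6 = 3
  mean(B) = (4 + 7 + 6 + 6 + 1 + 8) / 6 = 32/6 = 5.3333

Step 2 — sample covariance S[i,j] = (1/(n-1)) · Σ_k (x_{k,i} - mean_i) · (x_{k,j} - mean_j), with n-1 = 5.
  S[A,A] = ((-1)·(-1) + (2)·(2) + (3)·(3) + (-2)·(-2) + (-1)·(-1) + (-1)·(-1)) / 5 = 20/5 = 4
  S[A,B] = ((-1)·(-1.3333) + (2)·(1.6667) + (3)·(0.6667) + (-2)·(0.6667) + (-1)·(-4.3333) + (-1)·(2.6667)) / 5 = 7/5 = 1.4
  S[B,B] = ((-1.3333)·(-1.3333) + (1.6667)·(1.6667) + (0.6667)·(0.6667) + (0.6667)·(0.6667) + (-4.3333)·(-4.3333) + (2.6667)·(2.6667)) / 5 = 31.3333/5 = 6.2667

S is symmetric (S[j,i] = S[i,j]). Assembling:

S = [[4, 1.4],
 [1.4, 6.2667]]


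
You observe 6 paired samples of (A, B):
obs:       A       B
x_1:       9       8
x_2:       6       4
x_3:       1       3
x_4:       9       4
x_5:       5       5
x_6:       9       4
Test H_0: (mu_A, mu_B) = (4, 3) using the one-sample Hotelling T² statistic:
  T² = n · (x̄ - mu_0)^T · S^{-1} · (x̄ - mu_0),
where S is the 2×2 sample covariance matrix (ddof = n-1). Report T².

Step 1 — sample mean vector:
  mean(A) = (9 + 6 + 1 + 9 + 5 + 9) / 6 = 39/6 = 6.5
  mean(B) = (8 + 4 + 3 + 4 + 5 + 4) / 6 = 28/6 = 4.6667
  x̄ = (6.5, 4.6667),  deviation x̄ - mu_0 = (6.5, 4.6667) - (4, 3) = (2.5, 1.6667).

Step 2 — sample covariance matrix, S[i,j] = (1/(n-1)) · Σ_k (x_{k,i} - mean_i) · (x_{k,j} - mean_j), divisor n-1 = 5:
  S[A,A] = ((2.5)·(2.5) + (-0.5)·(-0.5) + (-5.5)·(-5.5) + (2.5)·(2.5) + (-1.5)·(-1.5) + (2.5)·(2.5)) / 5 = 51.5/5 = 10.3
  S[A,B] = ((2.5)·(3.3333) + (-0.5)·(-0.6667) + (-5.5)·(-1.6667) + (2.5)·(-0.6667) + (-1.5)·(0.3333) + (2.5)·(-0.6667)) / 5 = 14/5 = 2.8
  S[B,B] = ((3.3333)·(3.3333) + (-0.6667)·(-0.6667) + (-1.6667)·(-1.6667) + (-0.6667)·(-0.6667) + (0.3333)·(0.3333) + (-0.6667)·(-0.6667)) / 5 = 15.3333/5 = 3.0667
  S = [[10.3, 2.8],
 [2.8, 3.0667]].

Step 3 — invert S. det(S) = 10.3·3.0667 - (2.8)² = 23.7467.
  S^{-1} = (1/det) · [[d, -b], [-b, a]] = [[0.1291, -0.1179],
 [-0.1179, 0.4337]].

Step 4 — quadratic form (x̄ - mu_0)^T · S^{-1} · (x̄ - mu_0):
  S^{-1} · (x̄ - mu_0) = (0.1263, 0.4281),
  (x̄ - mu_0)^T · [...] = (2.5)·(0.1263) + (1.6667)·(0.4281) = 1.0294.

Step 5 — scale by n: T² = 6 · 1.0294 = 6.1763.

T² ≈ 6.1763


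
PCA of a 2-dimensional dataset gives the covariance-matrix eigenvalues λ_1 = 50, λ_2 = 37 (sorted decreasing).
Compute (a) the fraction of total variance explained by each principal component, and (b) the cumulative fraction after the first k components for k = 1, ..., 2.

Step 1 — total variance = trace(Sigma) = Σ λ_i = 50 + 37 = 87.

Step 2 — fraction explained by component i = λ_i / Σ λ:
  PC1: 50/87 = 0.5747
  PC2: 37/87 = 0.4253

Step 3 — cumulative fraction after k components = (λ_1 + ... + λ_k) / Σ λ:
  k = 1: 50/87 = 0.5747
  k = 2: (50 + 37)/87 = 87/87 = 1

Summary (fraction, with percent):

explained: PC1 0.5747 (57.47%), PC2 0.4253 (42.53%);  cumulative: 0.5747, 1


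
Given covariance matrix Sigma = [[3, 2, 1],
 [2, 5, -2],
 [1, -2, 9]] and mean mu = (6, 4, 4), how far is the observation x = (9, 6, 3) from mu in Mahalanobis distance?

Step 1 — centre the observation: (x - mu) = (3, 2, -1).

Step 2 — invert Sigma (cofactor / det for 3×3, or solve directly):
  Sigma^{-1} = [[0.5541, -0.2703, -0.1216],
 [-0.2703, 0.3514, 0.1081],
 [-0.1216, 0.1081, 0.1486]].

Step 3 — form the quadratic (x - mu)^T · Sigma^{-1} · (x - mu):
  Sigma^{-1} · (x - mu) = (1.2432, -0.2162, -0.2973).
  (x - mu)^T · [Sigma^{-1} · (x - mu)] = (3)·(1.2432) + (2)·(-0.2162) + (-1)·(-0.2973) = 3.5946.

Step 4 — take square root: d = √(3.5946) ≈ 1.8959.

d(x, mu) = √(3.5946) ≈ 1.8959


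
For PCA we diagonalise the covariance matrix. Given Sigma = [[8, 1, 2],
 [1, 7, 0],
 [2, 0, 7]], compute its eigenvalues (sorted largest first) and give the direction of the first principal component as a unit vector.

Step 1 — characteristic polynomial p(λ) = det(λI - Sigma) = λ³ - tr·λ² + c_1·λ - det, where tr = trace, c_1 = sum of the principal 2×2 minors, det = det(Sigma):
  tr = 8 + 7 + 7 = 22,
  c_1 = (8·7 - (1)²) + (8·7 - (2)²) + (7·7 - (0)²) = 55 + 52 + 49 = 156,
  det = 8·(7·7 - (0)²) - (1)·((1)·7 - (0)·(2)) + (2)·((1)·(0) - 7·(2)) = 8·(49) - (1)·(7) + (2)·(-14) = 357.
  So p(λ) = λ³ - 22λ² + 156λ - 357.
Step 2 — look for an integer root (rational root theorem: any rational root is an integer divisor of 357). Testing λ = 7:
  p(7) = 343 - 1078 + 1092 - 357 = 0  ✓
  Dividing out (λ - 7): p(λ) = (λ - 7)(λ² - 15λ + 51).
Step 3 — remaining eigenvalues from the quadratic λ² - 15λ + 51 = 0:
  Δ = 15² - 4·51 = 225 - 204 = 21,  λ = (15 ± √21)/2 = (15 ± 4.5826)/2 ≈ 9.7913 or 5.2087.
  Sorted: λ_1 = 9.7913,  λ_2 = 7,  λ_3 = 5.2087  (check: sum = 22 = tr ✓).

Step 4 — unit eigenvector for λ_1 ≈ 9.7913: v spans the null space of (Sigma - λ_1 I), whose rows are
  r_1 = (-1.7913, 1, 2),  r_2 = (1, -2.7913, 0),  r_3 = (2, 0, -2.7913).
  v is orthogonal to every row, so take v ∝ r_1 × r_2 = ((1)·(0) - (2)·(-2.7913), (2)·(1) - (-1.7913)·(0), (-1.7913)·(-2.7913) - (1)·(1)) ≈ (5.5826, 2, 4).
  Let u = (5.5826, 2, 4).
  ||u|| = √((5.5826)² + (2)² + (4)²) = √(51.1652) ≈ 7.153,  v_1 = u/||u|| ≈ (0.7805, 0.2796, 0.5592) (||v_1|| = 1).

λ_1 = 9.7913,  λ_2 = 7,  λ_3 = 5.2087;  v_1 ≈ (0.7805, 0.2796, 0.5592)


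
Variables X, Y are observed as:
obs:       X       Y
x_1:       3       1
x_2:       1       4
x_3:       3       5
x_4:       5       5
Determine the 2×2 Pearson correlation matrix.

Step 1 — column means:
  mean(X) = (3 + 1 + 3 + 5) / 4 = 12/4 = 3
  mean(Y) = (1 + 4 + 5 + 5) / 4 = 15/4 = 3.75

Step 2 — sample variances and covariances s[i,j] = (1/(n-1)) · Σ_k (x_{k,i} - mean_i) · (x_{k,j} - mean_j), with n-1 = 3:
  s[X,X] = ((0)·(0) + (-2)·(-2) + (0)·(0) + (2)·(2)) / 3 = 8/3 = 2.6667
  s[X,Y] = ((0)·(-2.75) + (-2)·(0.25) + (0)·(1.25) + (2)·(1.25)) / 3 = 2/3 = 0.6667
  s[Y,Y] = ((-2.75)·(-2.75) + (0.25)·(0.25) + (1.25)·(1.25) + (1.25)·(1.25)) / 3 = 10.75/3 = 3.5833
  Sample standard deviations s_i = √(s[i,i]):
  s(X) = √(2.6667) = 1.633
  s(Y) = √(3.5833) = 1.893

Step 3 — r_{ij} = s_{ij} / (s_i · s_j):
  r[X,X] = 1 (diagonal).
  r[X,Y] = 0.6667 / (1.633 · 1.893) = 0.6667 / 3.0912 = 0.2157
  r[Y,Y] = 1 (diagonal).

R is symmetric with unit diagonal. Assembling:

R = [[1, 0.2157],
 [0.2157, 1]]
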